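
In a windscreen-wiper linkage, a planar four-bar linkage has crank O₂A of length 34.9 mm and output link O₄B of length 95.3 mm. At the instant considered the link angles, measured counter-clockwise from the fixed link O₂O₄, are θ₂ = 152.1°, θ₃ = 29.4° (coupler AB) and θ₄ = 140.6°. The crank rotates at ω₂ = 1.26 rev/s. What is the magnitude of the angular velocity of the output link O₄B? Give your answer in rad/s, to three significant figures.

ω₂ = 7.917 rad/s (from 1.26 rev/s).
Differentiating the loop-closure r₂e^{iθ₂}+r₃e^{iθ₃}=r₁+r₄e^{iθ₄} gives r₂ω₂e^{iθ₂}+r₃ω₃e^{iθ₃}=r₄ω₄e^{iθ₄}.
Eliminating the other unknown: ω₄ = r₂ω₂ sin(θ₂−θ₃) / [r₄ sin(θ₄−θ₃)].
Numerator sine = +0.84151; denominator sine = +0.93232.
Result = 0.0349·7.917·(+0.84151) / (0.0953·(+0.93232)) = +2.6168 rad/s; magnitude 2.6168 rad/s.

2.62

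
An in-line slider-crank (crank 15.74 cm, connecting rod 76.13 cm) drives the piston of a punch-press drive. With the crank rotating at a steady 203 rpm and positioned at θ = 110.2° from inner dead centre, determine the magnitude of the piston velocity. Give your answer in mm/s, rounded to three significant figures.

2910

ω = 2π·203/60 = 21.26 rad/s
For an in-line slider-crank, x = r cosθ + √(L² − r² sin²θ), so v = −rω sinθ·[1 + r cosθ/√(L² − r² sin²θ)].
With r = 0.1574 m, L = 0.7613 m, θ = 110.2°: √(L² − r² sin²θ) = 0.74683 m.
v = −0.1574·21.26·0.93849·[1 + 0.1574·-0.34530/0.74683] = -2.9117 m/s.
|v| = 2.9117 m/s = 2911.7 mm/s.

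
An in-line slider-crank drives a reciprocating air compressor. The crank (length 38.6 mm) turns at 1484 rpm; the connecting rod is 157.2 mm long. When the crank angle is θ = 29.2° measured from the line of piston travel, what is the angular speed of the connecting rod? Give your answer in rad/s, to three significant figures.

33.6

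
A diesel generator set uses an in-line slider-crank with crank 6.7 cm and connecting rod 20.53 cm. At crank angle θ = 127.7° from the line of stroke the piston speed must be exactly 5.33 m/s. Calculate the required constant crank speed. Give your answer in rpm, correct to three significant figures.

For an in-line slider-crank, |v_piston| = rω|sinθ|·[1 + r cosθ/√(L² − r² sin²θ)].
With r = 0.067 m, L = 0.2053 m, θ = 127.7°: the bracketed kinematic factor |dx/dθ| = 0.042061 m.
ω = v/|dx/dθ| = 5.33/0.042061 = 126.72 rad/s.
N = 60ω/(2π) = 1210.1 rpm.

1210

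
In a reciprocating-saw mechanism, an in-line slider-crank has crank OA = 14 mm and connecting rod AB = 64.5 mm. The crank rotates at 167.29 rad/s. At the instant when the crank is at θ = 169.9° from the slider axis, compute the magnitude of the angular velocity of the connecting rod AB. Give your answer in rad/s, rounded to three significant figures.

ω = 167.3 rad/s
The rod makes angle φ with the slider axis where L sinφ = r sinθ; differentiating, L cosφ·φ̇ = r ω cosθ.
L cosφ = √(L² − r² sin²θ) = 0.064453 m.
|ω_rod| = r ω |cosθ| / √(L² − r² sin²θ) = 0.014·167.3·0.98450/0.064453 = 35.774 rad/s.

35.8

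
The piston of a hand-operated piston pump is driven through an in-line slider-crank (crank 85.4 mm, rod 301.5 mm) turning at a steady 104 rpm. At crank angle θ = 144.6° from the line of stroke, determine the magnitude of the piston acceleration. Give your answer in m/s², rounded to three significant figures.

ω = 2π·104/60 = 10.89 rad/s
x(θ) = r cosθ + √(L² − r² sin²θ); with ω constant, a = ω²·d²x/dθ².
d²x/dθ² = −r cosθ − r²(cos2θ)/√u − r⁴ sin²2θ/(4u^{3/2}),  u = L² − r² sin²θ = 0.0884549 m².
Substituting r = 0.0854 m, L = 0.3015 m, θ = 144.6°: d²x/dθ² = +0.061097 m.
a = ω²·d²x/dθ² = (10.89)²·(+0.061097) = +7.2467 m/s²;  |a| = 7.2467 m/s².

7.25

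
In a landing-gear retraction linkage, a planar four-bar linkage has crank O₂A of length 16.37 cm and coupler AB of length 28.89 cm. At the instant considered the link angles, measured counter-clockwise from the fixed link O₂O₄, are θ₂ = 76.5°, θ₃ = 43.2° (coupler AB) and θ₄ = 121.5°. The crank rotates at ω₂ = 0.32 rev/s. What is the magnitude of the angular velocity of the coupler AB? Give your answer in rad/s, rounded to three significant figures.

ω₂ = 2.011 rad/s (from 0.32 rev/s).
Differentiating the loop-closure r₂e^{iθ₂}+r₃e^{iθ₃}=r₁+r₄e^{iθ₄} gives r₂ω₂e^{iθ₂}+r₃ω₃e^{iθ₃}=r₄ω₄e^{iθ₄}.
Eliminating the other unknown: ω₃ = r₂ω₂ sin(θ₄−θ₂) / [r₃ sin(θ₃−θ₄)].
Numerator sine = +0.70711; denominator sine = -0.97922.
Result = 0.1637·2.011·(+0.70711) / (0.2889·(-0.97922)) = -0.82269 rad/s; magnitude 0.82269 rad/s.

0.823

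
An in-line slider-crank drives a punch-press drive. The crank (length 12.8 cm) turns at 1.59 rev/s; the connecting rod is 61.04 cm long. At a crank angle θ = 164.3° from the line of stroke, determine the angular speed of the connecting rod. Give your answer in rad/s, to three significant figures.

2.02

ω = 9.99 rad/s (converted from 1.59 rev/s).
The rod makes angle φ with the slider axis where L sinφ = r sinθ; differentiating, L cosφ·φ̇ = r ω cosθ.
L cosφ = √(L² − r² sin²θ) = 0.60942 m.
|ω_rod| = r ω |cosθ| / √(L² − r² sin²θ) = 0.128·9.99·0.96269/0.60942 = 2.02 rad/s.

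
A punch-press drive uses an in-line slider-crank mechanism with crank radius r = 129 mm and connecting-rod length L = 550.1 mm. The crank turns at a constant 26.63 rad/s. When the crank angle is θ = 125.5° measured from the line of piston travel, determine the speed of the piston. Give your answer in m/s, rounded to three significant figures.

ω = 26.63 rad/s
For an in-line slider-crank, x = r cosθ + √(L² − r² sin²θ), so v = −rω sinθ·[1 + r cosθ/√(L² − r² sin²θ)].
With r = 0.129 m, L = 0.5501 m, θ = 125.5°: √(L² − r² sin²θ) = 0.53998 m.
v = −0.129·26.63·0.81412·[1 + 0.129·-0.58070/0.53998] = -2.4087 m/s.
|v| = 2.4087 m/s.

2.41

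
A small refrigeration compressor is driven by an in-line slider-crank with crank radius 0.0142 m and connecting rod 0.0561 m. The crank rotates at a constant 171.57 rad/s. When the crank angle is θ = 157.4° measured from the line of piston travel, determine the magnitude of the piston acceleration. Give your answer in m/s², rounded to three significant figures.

ω = 171.6 rad/s
x(θ) = r cosθ + √(L² − r² sin²θ); with ω constant, a = ω²·d²x/dθ².
d²x/dθ² = −r cosθ − r²(cos2θ)/√u − r⁴ sin²2θ/(4u^{3/2}),  u = L² − r² sin²θ = 0.00311743 m².
Substituting r = 0.0142 m, L = 0.0561 m, θ = 157.4°: d²x/dθ² = +0.010535 m.
a = ω²·d²x/dθ² = (171.6)²·(+0.010535) = +310.12 m/s²;  |a| = 310.12 m/s².

310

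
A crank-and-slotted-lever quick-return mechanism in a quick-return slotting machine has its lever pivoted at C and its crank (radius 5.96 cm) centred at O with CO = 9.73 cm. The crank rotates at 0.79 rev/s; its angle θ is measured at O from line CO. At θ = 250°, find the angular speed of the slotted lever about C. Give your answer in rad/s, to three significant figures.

0.860

ω = 4.964 rad/s (from 0.79 rev/s).
Crank pin A relative to C: A = (d + r cosθ, r sinθ); lever angle φ = atan2(r sinθ, d + r cosθ).
Differentiating tanφ: φ̇ = rω(d cosθ + r)/(d² + r² + 2dr cosθ).
d² + r² + 2dr cosθ = |CA|² = 0.00905265 m²;  d cosθ + r = +0.026321 m.
|ω_lever| = |0.0596·4.964·+0.026321| / 0.00905265 = 0.86018 rad/s.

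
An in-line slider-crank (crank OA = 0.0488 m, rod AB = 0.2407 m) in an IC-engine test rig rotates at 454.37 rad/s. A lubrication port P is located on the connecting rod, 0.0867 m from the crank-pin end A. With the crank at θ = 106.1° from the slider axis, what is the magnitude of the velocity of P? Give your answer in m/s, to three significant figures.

ω = 454.4 rad/s.  Crank-pin speed |V_A| = rω = 22.173 m/s, perpendicular to OA.
Rod angle: sinφ = −(r/L) sinθ ⇒ φ = -11.232°; ω_rod = −rω cosθ/√(L²−r²sin²θ) = +26.045 rad/s.
V_P = V_A + ω_rod × AP, with AP = 0.0867 m along the rod.
Components: V_Px = −rω sinθ − a·ω_rod·sinφ = -20.864 m/s;  V_Py = rω cosθ + a·ω_rod·cosφ = -3.9341 m/s.
|V_P| = √(V_Px² + V_Py²) = 21.231 m/s.

21.2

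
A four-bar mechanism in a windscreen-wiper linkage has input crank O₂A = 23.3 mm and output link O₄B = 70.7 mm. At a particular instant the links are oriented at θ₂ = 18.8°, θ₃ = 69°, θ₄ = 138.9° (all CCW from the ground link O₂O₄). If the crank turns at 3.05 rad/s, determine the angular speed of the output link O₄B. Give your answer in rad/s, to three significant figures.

0.822

ω₂ = 3.05 rad/s
Differentiating the loop-closure r₂e^{iθ₂}+r₃e^{iθ₃}=r₁+r₄e^{iθ₄} gives r₂ω₂e^{iθ₂}+r₃ω₃e^{iθ₃}=r₄ω₄e^{iθ₄}.
Eliminating the other unknown: ω₄ = r₂ω₂ sin(θ₂−θ₃) / [r₄ sin(θ₄−θ₃)].
Numerator sine = -0.76828; denominator sine = +0.93909.
Result = 0.0233·3.05·(-0.76828) / (0.0707·(+0.93909)) = -0.82233 rad/s; magnitude 0.82233 rad/s.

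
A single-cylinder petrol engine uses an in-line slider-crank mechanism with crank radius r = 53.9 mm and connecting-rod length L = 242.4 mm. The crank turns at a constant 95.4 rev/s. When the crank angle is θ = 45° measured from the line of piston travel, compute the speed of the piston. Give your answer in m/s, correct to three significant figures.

26.5

ω = 2π·95.4 = 599.4 rad/s
For an in-line slider-crank, x = r cosθ + √(L² − r² sin²θ), so v = −rω sinθ·[1 + r cosθ/√(L² − r² sin²θ)].
With r = 0.0539 m, L = 0.2424 m, θ = 45°: √(L² − r² sin²θ) = 0.23938 m.
v = −0.0539·599.4·0.70711·[1 + 0.0539·0.70711/0.23938] = -26.483 m/s.
|v| = 26.483 m/s.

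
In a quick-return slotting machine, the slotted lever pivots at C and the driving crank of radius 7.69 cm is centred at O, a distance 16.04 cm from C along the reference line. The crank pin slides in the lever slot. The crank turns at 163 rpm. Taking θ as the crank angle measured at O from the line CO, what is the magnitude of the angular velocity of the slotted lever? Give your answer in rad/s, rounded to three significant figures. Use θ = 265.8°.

2.87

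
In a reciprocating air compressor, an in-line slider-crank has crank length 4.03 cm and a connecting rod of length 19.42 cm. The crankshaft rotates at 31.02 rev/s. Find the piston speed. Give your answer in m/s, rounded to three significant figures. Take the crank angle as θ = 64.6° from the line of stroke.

ω = 2π·31 = 194.9 rad/s
For an in-line slider-crank, x = r cosθ + √(L² − r² sin²θ), so v = −rω sinθ·[1 + r cosθ/√(L² − r² sin²θ)].
With r = 0.0403 m, L = 0.1942 m, θ = 64.6°: √(L² − r² sin²θ) = 0.19076 m.
v = −0.0403·194.9·0.90334·[1 + 0.0403·0.42894/0.19076] = -7.7384 m/s.
|v| = 7.7384 m/s.

7.74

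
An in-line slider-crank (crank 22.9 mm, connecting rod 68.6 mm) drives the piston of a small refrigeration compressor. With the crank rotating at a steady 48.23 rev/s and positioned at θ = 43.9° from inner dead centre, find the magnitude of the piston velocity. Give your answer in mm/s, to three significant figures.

6000

ω = 2π·48.2 = 303 rad/s
For an in-line slider-crank, x = r cosθ + √(L² − r² sin²θ), so v = −rω sinθ·[1 + r cosθ/√(L² − r² sin²θ)].
With r = 0.0229 m, L = 0.0686 m, θ = 43.9°: √(L² − r² sin²θ) = 0.066737 m.
v = −0.0229·303·0.69340·[1 + 0.0229·0.72055/0.066737] = -6.0016 m/s.
|v| = 6.0016 m/s = 6001.6 mm/s.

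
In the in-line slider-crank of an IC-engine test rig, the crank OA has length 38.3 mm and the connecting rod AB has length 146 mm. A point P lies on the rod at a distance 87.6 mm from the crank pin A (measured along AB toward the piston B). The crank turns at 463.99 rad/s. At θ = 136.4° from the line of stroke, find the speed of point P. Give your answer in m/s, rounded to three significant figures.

ω = 464 rad/s.  Crank-pin speed |V_A| = rω = 17.771 m/s, perpendicular to OA.
Rod angle: sinφ = −(r/L) sinθ ⇒ φ = -10.423°; ω_rod = −rω cosθ/√(L²−r²sin²θ) = +89.623 rad/s.
V_P = V_A + ω_rod × AP, with AP = 0.0876 m along the rod.
Components: V_Px = −rω sinθ − a·ω_rod·sinφ = -10.835 m/s;  V_Py = rω cosθ + a·ω_rod·cosφ = -5.1477 m/s.
|V_P| = √(V_Px² + V_Py²) = 11.995 m/s.

12.0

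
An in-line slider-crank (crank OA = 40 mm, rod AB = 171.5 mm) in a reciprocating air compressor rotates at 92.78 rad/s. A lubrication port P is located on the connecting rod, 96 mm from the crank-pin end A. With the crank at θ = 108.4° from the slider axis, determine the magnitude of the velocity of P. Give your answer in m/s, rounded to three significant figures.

3.41

ω = 92.78 rad/s.  Crank-pin speed |V_A| = rω = 3.7112 m/s, perpendicular to OA.
Rod angle: sinφ = −(r/L) sinθ ⇒ φ = -12.786°; ω_rod = −rω cosθ/√(L²−r²sin²θ) = +7.0042 rad/s.
V_P = V_A + ω_rod × AP, with AP = 0.096 m along the rod.
Components: V_Px = −rω sinθ − a·ω_rod·sinφ = -3.3727 m/s;  V_Py = rω cosθ + a·ω_rod·cosφ = -0.51571 m/s.
|V_P| = √(V_Px² + V_Py²) = 3.4119 m/s.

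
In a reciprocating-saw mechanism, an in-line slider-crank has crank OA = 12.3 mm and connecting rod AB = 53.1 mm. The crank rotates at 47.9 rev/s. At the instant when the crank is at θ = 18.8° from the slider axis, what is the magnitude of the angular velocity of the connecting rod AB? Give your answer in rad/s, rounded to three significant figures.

66.2

ω = 301 rad/s (converted from 47.9 rev/s).
The rod makes angle φ with the slider axis where L sinφ = r sinθ; differentiating, L cosφ·φ̇ = r ω cosθ.
L cosφ = √(L² − r² sin²θ) = 0.052952 m.
|ω_rod| = r ω |cosθ| / √(L² − r² sin²θ) = 0.0123·301·0.94665/0.052952 = 66.18 rad/s.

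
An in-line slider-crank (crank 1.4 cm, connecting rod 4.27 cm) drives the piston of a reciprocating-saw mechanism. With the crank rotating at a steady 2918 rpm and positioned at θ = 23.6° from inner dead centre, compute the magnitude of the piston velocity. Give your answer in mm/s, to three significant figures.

2230

ω = 2π·2918/60 = 305.6 rad/s
For an in-line slider-crank, x = r cosθ + √(L² − r² sin²θ), so v = −rω sinθ·[1 + r cosθ/√(L² − r² sin²θ)].
With r = 0.014 m, L = 0.0427 m, θ = 23.6°: √(L² − r² sin²θ) = 0.042331 m.
v = −0.014·305.6·0.40035·[1 + 0.014·0.91636/0.042331] = -2.2318 m/s.
|v| = 2.2318 m/s = 2231.8 mm/s.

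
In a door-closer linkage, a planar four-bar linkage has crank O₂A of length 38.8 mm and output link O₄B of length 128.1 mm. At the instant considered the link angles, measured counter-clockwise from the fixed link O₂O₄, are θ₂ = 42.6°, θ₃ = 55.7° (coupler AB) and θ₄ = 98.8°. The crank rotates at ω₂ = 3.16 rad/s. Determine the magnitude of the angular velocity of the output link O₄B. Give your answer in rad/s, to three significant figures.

0.317

ω₂ = 3.16 rad/s
Differentiating the loop-closure r₂e^{iθ₂}+r₃e^{iθ₃}=r₁+r₄e^{iθ₄} gives r₂ω₂e^{iθ₂}+r₃ω₃e^{iθ₃}=r₄ω₄e^{iθ₄}.
Eliminating the other unknown: ω₄ = r₂ω₂ sin(θ₂−θ₃) / [r₄ sin(θ₄−θ₃)].
Numerator sine = -0.22665; denominator sine = +0.68327.
Result = 0.0388·3.16·(-0.22665) / (0.1281·(+0.68327)) = -0.31749 rad/s; magnitude 0.31749 rad/s.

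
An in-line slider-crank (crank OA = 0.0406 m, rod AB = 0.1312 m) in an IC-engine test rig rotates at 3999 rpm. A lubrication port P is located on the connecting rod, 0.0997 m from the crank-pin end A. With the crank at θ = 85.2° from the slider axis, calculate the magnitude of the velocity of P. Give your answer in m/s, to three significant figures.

ω = 418.8 rad/s.  Crank-pin speed |V_A| = rω = 17.002 m/s, perpendicular to OA.
Rod angle: sinφ = −(r/L) sinθ ⇒ φ = -17.961°; ω_rod = −rω cosθ/√(L²−r²sin²θ) = -11.399 rad/s.
V_P = V_A + ω_rod × AP, with AP = 0.0997 m along the rod.
Components: V_Px = −rω sinθ − a·ω_rod·sinφ = -17.293 m/s;  V_Py = rω cosθ + a·ω_rod·cosφ = +0.34158 m/s.
|V_P| = √(V_Px² + V_Py²) = 17.296 m/s.

17.3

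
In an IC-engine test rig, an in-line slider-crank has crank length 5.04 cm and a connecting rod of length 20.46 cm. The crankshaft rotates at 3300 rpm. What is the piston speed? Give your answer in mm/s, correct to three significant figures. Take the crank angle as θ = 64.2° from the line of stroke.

17400

ω = 2π·3300/60 = 345.6 rad/s
For an in-line slider-crank, x = r cosθ + √(L² − r² sin²θ), so v = −rω sinθ·[1 + r cosθ/√(L² − r² sin²θ)].
With r = 0.0504 m, L = 0.2046 m, θ = 64.2°: √(L² − r² sin²θ) = 0.1995 m.
v = −0.0504·345.6·0.90032·[1 + 0.0504·0.43523/0.1995] = -17.405 m/s.
|v| = 17.405 m/s = 17405 mm/s.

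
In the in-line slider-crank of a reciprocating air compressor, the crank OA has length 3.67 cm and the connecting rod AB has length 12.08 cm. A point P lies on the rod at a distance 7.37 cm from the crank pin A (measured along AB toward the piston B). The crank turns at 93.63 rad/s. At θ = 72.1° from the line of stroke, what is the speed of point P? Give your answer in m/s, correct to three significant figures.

ω = 93.63 rad/s.  Crank-pin speed |V_A| = rω = 3.4362 m/s, perpendicular to OA.
Rod angle: sinφ = −(r/L) sinθ ⇒ φ = -16.804°; ω_rod = −rω cosθ/√(L²−r²sin²θ) = -9.1329 rad/s.
V_P = V_A + ω_rod × AP, with AP = 0.0737 m along the rod.
Components: V_Px = −rω sinθ − a·ω_rod·sinφ = -3.4645 m/s;  V_Py = rω cosθ + a·ω_rod·cosφ = +0.41179 m/s.
|V_P| = √(V_Px² + V_Py²) = 3.4889 m/s.

3.49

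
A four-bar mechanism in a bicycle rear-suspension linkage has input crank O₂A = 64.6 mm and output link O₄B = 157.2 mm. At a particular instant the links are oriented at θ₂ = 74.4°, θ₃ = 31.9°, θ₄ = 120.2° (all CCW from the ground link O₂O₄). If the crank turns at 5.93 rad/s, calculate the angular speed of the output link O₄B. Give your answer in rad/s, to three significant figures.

1.65

ω₂ = 5.93 rad/s
Differentiating the loop-closure r₂e^{iθ₂}+r₃e^{iθ₃}=r₁+r₄e^{iθ₄} gives r₂ω₂e^{iθ₂}+r₃ω₃e^{iθ₃}=r₄ω₄e^{iθ₄}.
Eliminating the other unknown: ω₄ = r₂ω₂ sin(θ₂−θ₃) / [r₄ sin(θ₄−θ₃)].
Numerator sine = +0.67559; denominator sine = +0.99956.
Result = 0.0646·5.93·(+0.67559) / (0.1572·(+0.99956)) = +1.6471 rad/s; magnitude 1.6471 rad/s.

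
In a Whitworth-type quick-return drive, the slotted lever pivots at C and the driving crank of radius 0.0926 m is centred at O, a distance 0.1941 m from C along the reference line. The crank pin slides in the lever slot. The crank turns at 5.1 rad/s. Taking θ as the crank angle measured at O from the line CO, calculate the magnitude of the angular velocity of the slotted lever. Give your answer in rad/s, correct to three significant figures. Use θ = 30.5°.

1.59

ω = 5.1 rad/s
Crank pin A relative to C: A = (d + r cosθ, r sinθ); lever angle φ = atan2(r sinθ, d + r cosθ).
Differentiating tanφ: φ̇ = rω(d cosθ + r)/(d² + r² + 2dr cosθ).
d² + r² + 2dr cosθ = |CA|² = 0.0772228 m²;  d cosθ + r = +0.25984 m.
|ω_lever| = |0.0926·5.1·+0.25984| / 0.0772228 = 1.5891 rad/s.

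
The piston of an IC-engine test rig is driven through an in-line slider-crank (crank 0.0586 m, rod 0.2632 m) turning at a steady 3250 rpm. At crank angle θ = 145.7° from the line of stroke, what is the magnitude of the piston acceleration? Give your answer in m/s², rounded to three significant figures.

ω = 2π·3250/60 = 340.3 rad/s
x(θ) = r cosθ + √(L² − r² sin²θ); with ω constant, a = ω²·d²x/dθ².
d²x/dθ² = −r cosθ − r²(cos2θ)/√u − r⁴ sin²2θ/(4u^{3/2}),  u = L² − r² sin²θ = 0.0681837 m².
Substituting r = 0.0586 m, L = 0.2632 m, θ = 145.7°: d²x/dθ² = +0.043467 m.
a = ω²·d²x/dθ² = (340.3)²·(+0.043467) = +5034.9 m/s²;  |a| = 5034.9 m/s².

5030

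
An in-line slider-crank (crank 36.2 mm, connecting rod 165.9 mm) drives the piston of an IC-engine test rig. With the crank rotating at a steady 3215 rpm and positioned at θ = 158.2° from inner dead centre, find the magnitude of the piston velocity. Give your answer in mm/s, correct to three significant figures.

3610

ω = 2π·3215/60 = 336.7 rad/s
For an in-line slider-crank, x = r cosθ + √(L² − r² sin²θ), so v = −rω sinθ·[1 + r cosθ/√(L² − r² sin²θ)].
With r = 0.0362 m, L = 0.1659 m, θ = 158.2°: √(L² − r² sin²θ) = 0.16535 m.
v = −0.0362·336.7·0.37137·[1 + 0.0362·-0.92849/0.16535] = -3.6061 m/s.
|v| = 3.6061 m/s = 3606.1 mm/s.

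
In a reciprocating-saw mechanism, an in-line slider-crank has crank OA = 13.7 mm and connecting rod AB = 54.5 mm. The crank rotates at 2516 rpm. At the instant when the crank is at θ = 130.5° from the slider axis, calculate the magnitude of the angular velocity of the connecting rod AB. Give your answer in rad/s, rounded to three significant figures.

43.8

ω = 263.5 rad/s (converted from 2516 rpm).
The rod makes angle φ with the slider axis where L sinφ = r sinθ; differentiating, L cosφ·φ̇ = r ω cosθ.
L cosφ = √(L² − r² sin²θ) = 0.053495 m.
|ω_rod| = r ω |cosθ| / √(L² − r² sin²θ) = 0.0137·263.5·0.64945/0.053495 = 43.822 rad/s.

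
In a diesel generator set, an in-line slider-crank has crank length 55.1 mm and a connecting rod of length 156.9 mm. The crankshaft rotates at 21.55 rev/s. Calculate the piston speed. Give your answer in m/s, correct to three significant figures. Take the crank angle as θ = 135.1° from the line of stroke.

ω = 2π·21.6 = 135.4 rad/s
For an in-line slider-crank, x = r cosθ + √(L² − r² sin²θ), so v = −rω sinθ·[1 + r cosθ/√(L² − r² sin²θ)].
With r = 0.0551 m, L = 0.1569 m, θ = 135.1°: √(L² − r² sin²θ) = 0.152 m.
v = −0.0551·135.4·0.70587·[1 + 0.0551·-0.70834/0.152] = -3.9141 m/s.
|v| = 3.9141 m/s.

3.91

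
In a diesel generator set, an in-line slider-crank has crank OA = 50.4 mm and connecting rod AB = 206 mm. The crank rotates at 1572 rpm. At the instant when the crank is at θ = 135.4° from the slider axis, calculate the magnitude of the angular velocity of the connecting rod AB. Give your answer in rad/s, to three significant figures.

ω = 164.6 rad/s (converted from 1572 rpm).
The rod makes angle φ with the slider axis where L sinφ = r sinθ; differentiating, L cosφ·φ̇ = r ω cosθ.
L cosφ = √(L² − r² sin²θ) = 0.20294 m.
|ω_rod| = r ω |cosθ| / √(L² − r² sin²θ) = 0.0504·164.6·0.71203/0.20294 = 29.11 rad/s.

29.1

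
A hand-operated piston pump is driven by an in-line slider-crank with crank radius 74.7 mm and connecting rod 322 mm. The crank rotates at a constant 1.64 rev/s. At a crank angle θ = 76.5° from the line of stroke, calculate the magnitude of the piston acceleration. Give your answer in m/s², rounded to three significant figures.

ω = 2π·1.64 = 10.3 rad/s
x(θ) = r cosθ + √(L² − r² sin²θ); with ω constant, a = ω²·d²x/dθ².
d²x/dθ² = −r cosθ − r²(cos2θ)/√u − r⁴ sin²2θ/(4u^{3/2}),  u = L² − r² sin²θ = 0.098408 m².
Substituting r = 0.0747 m, L = 0.322 m, θ = 76.5°: d²x/dθ² = -0.0016412 m.
a = ω²·d²x/dθ² = (10.3)²·(-0.0016412) = -0.17426 m/s²;  |a| = 0.17426 m/s².

0.174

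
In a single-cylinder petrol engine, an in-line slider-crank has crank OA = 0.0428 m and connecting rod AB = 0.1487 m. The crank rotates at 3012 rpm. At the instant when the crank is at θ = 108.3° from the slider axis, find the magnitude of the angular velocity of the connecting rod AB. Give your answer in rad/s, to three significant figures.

ω = 315.4 rad/s (converted from 3012 rpm).
The rod makes angle φ with the slider axis where L sinφ = r sinθ; differentiating, L cosφ·φ̇ = r ω cosθ.
L cosφ = √(L² − r² sin²θ) = 0.14304 m.
|ω_rod| = r ω |cosθ| / √(L² − r² sin²θ) = 0.0428·315.4·0.31399/0.14304 = 29.634 rad/s.

29.6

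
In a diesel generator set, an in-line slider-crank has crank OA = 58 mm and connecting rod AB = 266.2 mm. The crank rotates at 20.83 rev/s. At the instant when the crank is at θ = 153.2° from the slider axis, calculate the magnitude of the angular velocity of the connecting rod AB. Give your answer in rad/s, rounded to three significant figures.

ω = 130.9 rad/s (converted from 20.83 rev/s).
The rod makes angle φ with the slider axis where L sinφ = r sinθ; differentiating, L cosφ·φ̇ = r ω cosθ.
L cosφ = √(L² − r² sin²θ) = 0.26491 m.
|ω_rod| = r ω |cosθ| / √(L² − r² sin²θ) = 0.058·130.9·0.89259/0.26491 = 25.577 rad/s.

25.6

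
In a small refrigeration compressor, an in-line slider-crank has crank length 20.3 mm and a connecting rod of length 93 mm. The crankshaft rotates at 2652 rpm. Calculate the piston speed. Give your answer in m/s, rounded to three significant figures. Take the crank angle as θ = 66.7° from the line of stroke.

5.63

ω = 2π·2652/60 = 277.7 rad/s
For an in-line slider-crank, x = r cosθ + √(L² − r² sin²θ), so v = −rω sinθ·[1 + r cosθ/√(L² − r² sin²θ)].
With r = 0.0203 m, L = 0.093 m, θ = 66.7°: √(L² − r² sin²θ) = 0.091112 m.
v = −0.0203·277.7·0.91845·[1 + 0.0203·0.39555/0.091112] = -5.6342 m/s.
|v| = 5.6342 m/s.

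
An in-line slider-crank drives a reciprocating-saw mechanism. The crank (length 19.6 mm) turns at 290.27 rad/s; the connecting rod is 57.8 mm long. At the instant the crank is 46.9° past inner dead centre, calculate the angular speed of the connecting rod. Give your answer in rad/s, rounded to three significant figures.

69.4

ω = 290.3 rad/s
The rod makes angle φ with the slider axis where L sinφ = r sinθ; differentiating, L cosφ·φ̇ = r ω cosθ.
L cosφ = √(L² − r² sin²θ) = 0.056 m.
|ω_rod| = r ω |cosθ| / √(L² − r² sin²θ) = 0.0196·290.3·0.68327/0.056 = 69.417 rad/s.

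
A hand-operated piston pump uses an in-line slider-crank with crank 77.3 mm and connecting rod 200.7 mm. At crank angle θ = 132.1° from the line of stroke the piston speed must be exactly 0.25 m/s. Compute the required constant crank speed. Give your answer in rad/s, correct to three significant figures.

5.97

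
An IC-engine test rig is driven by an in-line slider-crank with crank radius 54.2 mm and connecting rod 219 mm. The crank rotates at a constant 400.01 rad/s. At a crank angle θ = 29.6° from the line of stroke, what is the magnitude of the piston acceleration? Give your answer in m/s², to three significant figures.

ω = 400 rad/s
x(θ) = r cosθ + √(L² − r² sin²θ); with ω constant, a = ω²·d²x/dθ².
d²x/dθ² = −r cosθ − r²(cos2θ)/√u − r⁴ sin²2θ/(4u^{3/2}),  u = L² − r² sin²θ = 0.0472443 m².
Substituting r = 0.0542 m, L = 0.219 m, θ = 29.6°: d²x/dθ² = -0.054202 m.
a = ω²·d²x/dθ² = (400)²·(-0.054202) = -8672.8 m/s²;  |a| = 8672.8 m/s².

8670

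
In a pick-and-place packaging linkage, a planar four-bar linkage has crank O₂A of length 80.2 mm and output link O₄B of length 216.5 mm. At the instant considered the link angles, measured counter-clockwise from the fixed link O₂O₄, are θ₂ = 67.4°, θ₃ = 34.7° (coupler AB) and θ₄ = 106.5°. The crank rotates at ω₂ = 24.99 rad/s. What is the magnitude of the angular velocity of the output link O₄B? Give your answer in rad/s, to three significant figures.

ω₂ = 24.99 rad/s
Differentiating the loop-closure r₂e^{iθ₂}+r₃e^{iθ₃}=r₁+r₄e^{iθ₄} gives r₂ω₂e^{iθ₂}+r₃ω₃e^{iθ₃}=r₄ω₄e^{iθ₄}.
Eliminating the other unknown: ω₄ = r₂ω₂ sin(θ₂−θ₃) / [r₄ sin(θ₄−θ₃)].
Numerator sine = +0.54024; denominator sine = +0.94997.
Result = 0.0802·24.99·(+0.54024) / (0.2165·(+0.94997)) = +5.2645 rad/s; magnitude 5.2645 rad/s.

5.26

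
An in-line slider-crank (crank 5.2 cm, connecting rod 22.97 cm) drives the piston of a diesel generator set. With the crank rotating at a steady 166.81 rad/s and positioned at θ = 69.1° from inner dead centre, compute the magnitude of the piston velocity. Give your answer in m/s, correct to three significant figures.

8.77

ω = 166.8 rad/s
For an in-line slider-crank, x = r cosθ + √(L² − r² sin²θ), so v = −rω sinθ·[1 + r cosθ/√(L² − r² sin²θ)].
With r = 0.052 m, L = 0.2297 m, θ = 69.1°: √(L² − r² sin²θ) = 0.2245 m.
v = −0.052·166.8·0.93420·[1 + 0.052·0.35674/0.2245] = -8.773 m/s.
|v| = 8.773 m/s.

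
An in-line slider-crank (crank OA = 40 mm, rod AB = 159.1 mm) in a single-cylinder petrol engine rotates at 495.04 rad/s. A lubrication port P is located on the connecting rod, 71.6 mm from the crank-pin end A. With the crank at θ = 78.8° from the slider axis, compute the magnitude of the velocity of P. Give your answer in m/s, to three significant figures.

ω = 495 rad/s.  Crank-pin speed |V_A| = rω = 19.802 m/s, perpendicular to OA.
Rod angle: sinφ = −(r/L) sinθ ⇒ φ = -14.278°; ω_rod = −rω cosθ/√(L²−r²sin²θ) = -24.945 rad/s.
V_P = V_A + ω_rod × AP, with AP = 0.0716 m along the rod.
Components: V_Px = −rω sinθ − a·ω_rod·sinφ = -19.865 m/s;  V_Py = rω cosθ + a·ω_rod·cosφ = +2.1153 m/s.
|V_P| = √(V_Px² + V_Py²) = 19.977 m/s.

20.0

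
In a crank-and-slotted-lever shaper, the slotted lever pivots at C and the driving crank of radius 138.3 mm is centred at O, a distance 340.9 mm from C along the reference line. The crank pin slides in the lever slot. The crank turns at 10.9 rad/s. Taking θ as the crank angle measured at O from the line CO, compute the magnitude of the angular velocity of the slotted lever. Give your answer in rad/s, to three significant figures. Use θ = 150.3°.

4.45

ω = 10.9 rad/s
Crank pin A relative to C: A = (d + r cosθ, r sinθ); lever angle φ = atan2(r sinθ, d + r cosθ).
Differentiating tanφ: φ̇ = rω(d cosθ + r)/(d² + r² + 2dr cosθ).
d² + r² + 2dr cosθ = |CA|² = 0.0534339 m²;  d cosθ + r = -0.15782 m.
|ω_lever| = |0.1383·10.9·-0.15782| / 0.0534339 = 4.4523 rad/s.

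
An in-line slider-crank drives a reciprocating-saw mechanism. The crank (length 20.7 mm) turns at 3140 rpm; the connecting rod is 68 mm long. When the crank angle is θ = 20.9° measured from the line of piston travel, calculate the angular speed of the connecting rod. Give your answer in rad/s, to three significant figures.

ω = 328.8 rad/s (converted from 3140 rpm).
The rod makes angle φ with the slider axis where L sinφ = r sinθ; differentiating, L cosφ·φ̇ = r ω cosθ.
L cosφ = √(L² − r² sin²θ) = 0.067598 m.
|ω_rod| = r ω |cosθ| / √(L² − r² sin²θ) = 0.0207·328.8·0.93420/0.067598 = 94.067 rad/s.

94.1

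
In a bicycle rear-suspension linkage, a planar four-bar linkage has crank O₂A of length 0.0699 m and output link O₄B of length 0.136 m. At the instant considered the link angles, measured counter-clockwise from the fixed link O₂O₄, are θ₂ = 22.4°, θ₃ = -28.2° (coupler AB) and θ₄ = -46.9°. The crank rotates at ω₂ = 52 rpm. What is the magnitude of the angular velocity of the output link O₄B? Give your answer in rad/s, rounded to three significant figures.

6.75

ω₂ = 5.445 rad/s (from 52 rpm).
Differentiating the loop-closure r₂e^{iθ₂}+r₃e^{iθ₃}=r₁+r₄e^{iθ₄} gives r₂ω₂e^{iθ₂}+r₃ω₃e^{iθ₃}=r₄ω₄e^{iθ₄}.
Eliminating the other unknown: ω₄ = r₂ω₂ sin(θ₂−θ₃) / [r₄ sin(θ₄−θ₃)].
Numerator sine = +0.77273; denominator sine = -0.32061.
Result = 0.0699·5.445·(+0.77273) / (0.136·(-0.32061)) = -6.7456 rad/s; magnitude 6.7456 rad/s.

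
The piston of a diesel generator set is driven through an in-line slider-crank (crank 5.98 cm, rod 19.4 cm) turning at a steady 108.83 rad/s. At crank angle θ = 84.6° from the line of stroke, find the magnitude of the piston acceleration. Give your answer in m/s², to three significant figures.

ω = 108.8 rad/s
x(θ) = r cosθ + √(L² − r² sin²θ); with ω constant, a = ω²·d²x/dθ².
d²x/dθ² = −r cosθ − r²(cos2θ)/√u − r⁴ sin²2θ/(4u^{3/2}),  u = L² − r² sin²θ = 0.0340916 m².
Substituting r = 0.0598 m, L = 0.194 m, θ = 84.6°: d²x/dθ² = +0.013379 m.
a = ω²·d²x/dθ² = (108.8)²·(+0.013379) = +158.46 m/s²;  |a| = 158.46 m/s².

158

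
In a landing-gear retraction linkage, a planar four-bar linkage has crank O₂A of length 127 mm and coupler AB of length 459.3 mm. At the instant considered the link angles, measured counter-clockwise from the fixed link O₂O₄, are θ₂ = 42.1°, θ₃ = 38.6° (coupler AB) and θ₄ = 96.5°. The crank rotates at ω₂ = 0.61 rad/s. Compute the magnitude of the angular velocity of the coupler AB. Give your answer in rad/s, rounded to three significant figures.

ω₂ = 0.61 rad/s
Differentiating the loop-closure r₂e^{iθ₂}+r₃e^{iθ₃}=r₁+r₄e^{iθ₄} gives r₂ω₂e^{iθ₂}+r₃ω₃e^{iθ₃}=r₄ω₄e^{iθ₄}.
Eliminating the other unknown: ω₃ = r₂ω₂ sin(θ₄−θ₂) / [r₃ sin(θ₃−θ₄)].
Numerator sine = +0.81310; denominator sine = -0.84712.
Result = 0.127·0.61·(+0.81310) / (0.4593·(-0.84712)) = -0.1619 rad/s; magnitude 0.1619 rad/s.

0.162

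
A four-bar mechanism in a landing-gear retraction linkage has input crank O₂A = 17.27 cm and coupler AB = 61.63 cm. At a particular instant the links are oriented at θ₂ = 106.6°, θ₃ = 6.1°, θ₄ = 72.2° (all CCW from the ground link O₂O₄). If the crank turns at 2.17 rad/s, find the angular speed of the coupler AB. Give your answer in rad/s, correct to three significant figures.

0.376

ω₂ = 2.17 rad/s
Differentiating the loop-closure r₂e^{iθ₂}+r₃e^{iθ₃}=r₁+r₄e^{iθ₄} gives r₂ω₂e^{iθ₂}+r₃ω₃e^{iθ₃}=r₄ω₄e^{iθ₄}.
Eliminating the other unknown: ω₃ = r₂ω₂ sin(θ₄−θ₂) / [r₃ sin(θ₃−θ₄)].
Numerator sine = -0.56497; denominator sine = -0.91425.
Result = 0.1727·2.17·(-0.56497) / (0.6163·(-0.91425)) = +0.37576 rad/s; magnitude 0.37576 rad/s.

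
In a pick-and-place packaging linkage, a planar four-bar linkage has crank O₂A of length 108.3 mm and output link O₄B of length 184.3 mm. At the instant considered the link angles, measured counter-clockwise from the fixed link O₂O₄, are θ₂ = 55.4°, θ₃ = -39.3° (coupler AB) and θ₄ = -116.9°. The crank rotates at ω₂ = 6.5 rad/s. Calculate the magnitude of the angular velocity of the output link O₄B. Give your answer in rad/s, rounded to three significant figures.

3.90

ω₂ = 6.5 rad/s
Differentiating the loop-closure r₂e^{iθ₂}+r₃e^{iθ₃}=r₁+r₄e^{iθ₄} gives r₂ω₂e^{iθ₂}+r₃ω₃e^{iθ₃}=r₄ω₄e^{iθ₄}.
Eliminating the other unknown: ω₄ = r₂ω₂ sin(θ₂−θ₃) / [r₄ sin(θ₄−θ₃)].
Numerator sine = +0.99664; denominator sine = -0.97667.
Result = 0.1083·6.5·(+0.99664) / (0.1843·(-0.97667)) = -3.8977 rad/s; magnitude 3.8977 rad/s.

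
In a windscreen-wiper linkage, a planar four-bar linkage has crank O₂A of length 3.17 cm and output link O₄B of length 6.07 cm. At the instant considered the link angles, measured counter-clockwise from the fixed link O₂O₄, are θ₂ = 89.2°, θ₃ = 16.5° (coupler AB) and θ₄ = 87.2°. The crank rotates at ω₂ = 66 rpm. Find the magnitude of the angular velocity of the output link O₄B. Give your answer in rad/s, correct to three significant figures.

3.65

ω₂ = 6.912 rad/s (from 66 rpm).
Differentiating the loop-closure r₂e^{iθ₂}+r₃e^{iθ₃}=r₁+r₄e^{iθ₄} gives r₂ω₂e^{iθ₂}+r₃ω₃e^{iθ₃}=r₄ω₄e^{iθ₄}.
Eliminating the other unknown: ω₄ = r₂ω₂ sin(θ₂−θ₃) / [r₄ sin(θ₄−θ₃)].
Numerator sine = +0.95476; denominator sine = +0.94380.
Result = 0.0317·6.912·(+0.95476) / (0.0607·(+0.94380)) = +3.6514 rad/s; magnitude 3.6514 rad/s.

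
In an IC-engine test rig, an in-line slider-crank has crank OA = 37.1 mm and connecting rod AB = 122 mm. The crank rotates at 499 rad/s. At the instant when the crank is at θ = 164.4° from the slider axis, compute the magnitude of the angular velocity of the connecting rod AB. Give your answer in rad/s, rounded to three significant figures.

147

ω = 499 rad/s
The rod makes angle φ with the slider axis where L sinφ = r sinθ; differentiating, L cosφ·φ̇ = r ω cosθ.
L cosφ = √(L² − r² sin²θ) = 0.12159 m.
|ω_rod| = r ω |cosθ| / √(L² − r² sin²θ) = 0.0371·499·0.96316/0.12159 = 146.65 rad/s.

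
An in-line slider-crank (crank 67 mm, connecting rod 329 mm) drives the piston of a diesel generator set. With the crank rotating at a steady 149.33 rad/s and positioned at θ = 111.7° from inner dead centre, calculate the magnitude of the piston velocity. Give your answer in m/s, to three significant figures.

ω = 149.3 rad/s
For an in-line slider-crank, x = r cosθ + √(L² − r² sin²θ), so v = −rω sinθ·[1 + r cosθ/√(L² − r² sin²θ)].
With r = 0.067 m, L = 0.329 m, θ = 111.7°: √(L² − r² sin²θ) = 0.32306 m.
v = −0.067·149.3·0.92913·[1 + 0.067·-0.36975/0.32306] = -8.5832 m/s.
|v| = 8.5832 m/s.

8.58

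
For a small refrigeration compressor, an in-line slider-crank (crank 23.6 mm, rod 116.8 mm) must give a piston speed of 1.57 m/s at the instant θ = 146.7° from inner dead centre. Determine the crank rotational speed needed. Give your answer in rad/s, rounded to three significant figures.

146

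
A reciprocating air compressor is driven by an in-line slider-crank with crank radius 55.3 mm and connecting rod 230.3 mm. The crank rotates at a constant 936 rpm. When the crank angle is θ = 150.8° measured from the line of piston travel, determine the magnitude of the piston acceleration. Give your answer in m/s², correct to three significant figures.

395

ω = 2π·936/60 = 98.02 rad/s
x(θ) = r cosθ + √(L² − r² sin²θ); with ω constant, a = ω²·d²x/dθ².
d²x/dθ² = −r cosθ − r²(cos2θ)/√u − r⁴ sin²2θ/(4u^{3/2}),  u = L² − r² sin²θ = 0.0523102 m².
Substituting r = 0.0553 m, L = 0.2303 m, θ = 150.8°: d²x/dθ² = +0.041125 m.
a = ω²·d²x/dθ² = (98.02)²·(+0.041125) = +395.1 m/s²;  |a| = 395.1 m/s².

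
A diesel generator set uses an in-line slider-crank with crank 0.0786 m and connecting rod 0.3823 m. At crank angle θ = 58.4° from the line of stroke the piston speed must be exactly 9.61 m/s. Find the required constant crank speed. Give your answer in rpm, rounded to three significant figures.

1240

For an in-line slider-crank, |v_piston| = rω|sinθ|·[1 + r cosθ/√(L² − r² sin²θ)].
With r = 0.0786 m, L = 0.3823 m, θ = 58.4°: the bracketed kinematic factor |dx/dθ| = 0.074271 m.
ω = v/|dx/dθ| = 9.61/0.074271 = 129.39 rad/s.
N = 60ω/(2π) = 1235.6 rpm.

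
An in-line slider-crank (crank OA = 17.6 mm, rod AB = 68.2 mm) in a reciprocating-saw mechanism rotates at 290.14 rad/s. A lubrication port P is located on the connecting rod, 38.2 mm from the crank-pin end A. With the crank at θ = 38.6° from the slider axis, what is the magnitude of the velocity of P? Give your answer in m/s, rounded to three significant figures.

3.96

ω = 290.1 rad/s.  Crank-pin speed |V_A| = rω = 5.1065 m/s, perpendicular to OA.
Rod angle: sinφ = −(r/L) sinθ ⇒ φ = -9.265°; ω_rod = −rω cosθ/√(L²−r²sin²θ) = -59.29 rad/s.
V_P = V_A + ω_rod × AP, with AP = 0.0382 m along the rod.
Components: V_Px = −rω sinθ − a·ω_rod·sinφ = -3.5505 m/s;  V_Py = rω cosθ + a·ω_rod·cosφ = +1.7555 m/s.
|V_P| = √(V_Px² + V_Py²) = 3.9607 m/s.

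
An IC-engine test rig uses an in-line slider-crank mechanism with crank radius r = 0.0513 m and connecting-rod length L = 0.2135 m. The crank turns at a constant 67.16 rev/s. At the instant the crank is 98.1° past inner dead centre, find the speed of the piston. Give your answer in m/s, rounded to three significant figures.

ω = 2π·67.2 = 422 rad/s
For an in-line slider-crank, x = r cosθ + √(L² − r² sin²θ), so v = −rω sinθ·[1 + r cosθ/√(L² − r² sin²θ)].
With r = 0.0513 m, L = 0.2135 m, θ = 98.1°: √(L² − r² sin²θ) = 0.20737 m.
v = −0.0513·422·0.99002·[1 + 0.0513·-0.14090/0.20737] = -20.685 m/s.
|v| = 20.685 m/s.

20.7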